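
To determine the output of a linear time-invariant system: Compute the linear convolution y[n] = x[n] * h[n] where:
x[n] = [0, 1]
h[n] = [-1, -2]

y[n] = sum_k x[k]*h[n-k]. Output length = len(x) + len(h) - 1 = 2 + 2 - 1 = 3.
y[0] = 0*-1 = 0
y[1] = 1*-1 + 0*-2 = -1
y[2] = 1*-2 = -2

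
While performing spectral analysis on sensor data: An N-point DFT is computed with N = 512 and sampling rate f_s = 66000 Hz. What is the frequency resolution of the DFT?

DFT frequency resolution = f_s / N
= 66000 / 512 = 4125/32 Hz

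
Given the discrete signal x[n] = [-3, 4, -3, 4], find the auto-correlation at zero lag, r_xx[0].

The auto-correlation at zero lag r_xx[0] equals the signal energy.
r_xx[0] = sum of x[n]^2 = (-3)^2 + 4^2 + (-3)^2 + 4^2
= 9 + 16 + 9 + 16 = 50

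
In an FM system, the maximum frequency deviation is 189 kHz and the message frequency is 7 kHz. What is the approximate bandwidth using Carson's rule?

Carson's rule: BW = 2*(delta_f + f_m)
= 2*(189 + 7) kHz = 392 kHz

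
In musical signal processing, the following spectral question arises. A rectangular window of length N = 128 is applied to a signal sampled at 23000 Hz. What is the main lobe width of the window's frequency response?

For a rectangular window of length N,
the main lobe width in frequency is 2*f_s/N.
= 2*23000/128 = 2875/8 Hz
This determines the minimum frequency separation for resolving two sinusoids.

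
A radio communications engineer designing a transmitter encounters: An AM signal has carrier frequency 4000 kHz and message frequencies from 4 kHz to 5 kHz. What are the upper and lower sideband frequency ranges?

Upper sideband (USB) = fc + [fm_low, fm_high] = 4000 + [4, 5] = [4004, 4005] kHz
Lower sideband (LSB) = fc - [fm_high, fm_low] = 4000 - [5, 4] = [3995, 3996] kHz
Total occupied spectrum: 3995 kHz to 4005 kHz (plus carrier at 4000 kHz)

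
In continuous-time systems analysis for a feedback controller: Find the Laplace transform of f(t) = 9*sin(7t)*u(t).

Standard pair: sin(wt)*u(t) <-> w/(s^2+w^2)
With w = 7: L{9*sin(7t)*u(t)} = 63/(s^2+49)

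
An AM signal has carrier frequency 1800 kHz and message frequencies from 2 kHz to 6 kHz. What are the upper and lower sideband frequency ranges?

Upper sideband (USB) = fc + [fm_low, fm_high] = 1800 + [2, 6] = [1802, 1806] kHz
Lower sideband (LSB) = fc - [fm_high, fm_low] = 1800 - [6, 2] = [1794, 1798] kHz
Total occupied spectrum: 1794 kHz to 1806 kHz (plus carrier at 1800 kHz)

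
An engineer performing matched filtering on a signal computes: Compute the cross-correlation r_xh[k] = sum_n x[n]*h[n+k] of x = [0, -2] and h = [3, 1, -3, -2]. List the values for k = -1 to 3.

Both sequences indexed from 0 and zero outside their support.
Lags with overlap: k = -1 to 3.
  r_xh[-1] = x[1]*h[0] = -6
  r_xh[0] = x[0]*h[0] + x[1]*h[1] = -2
  r_xh[1] = x[0]*h[1] + x[1]*h[2] = 6
  r_xh[2] = x[0]*h[2] + x[1]*h[3] = 4
  r_xh[3] = x[0]*h[3] = 0
r_xh = [-6, -2, 6, 4, 0] (for k = -1, ..., 3)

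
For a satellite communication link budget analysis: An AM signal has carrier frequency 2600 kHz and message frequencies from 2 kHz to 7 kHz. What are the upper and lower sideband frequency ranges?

Upper sideband (USB) = fc + [fm_low, fm_high] = 2600 + [2, 7] = [2602, 2607] kHz
Lower sideband (LSB) = fc - [fm_high, fm_low] = 2600 - [7, 2] = [2593, 2598] kHz
Total occupied spectrum: 2593 kHz to 2607 kHz (plus carrier at 2600 kHz)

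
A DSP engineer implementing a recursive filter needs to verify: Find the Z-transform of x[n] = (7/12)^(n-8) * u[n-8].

Time-shifting property: if X(z) = Z{x[n]}, then Z{x[n-d]} = z^(-d) * X(z)
X(z) = z/(z - 7/12) for x[n] = (7/12)^n * u[n]
Z{x[n-8]} = z^(-8) * z/(z - 7/12) = z^(-7)/(z - 7/12)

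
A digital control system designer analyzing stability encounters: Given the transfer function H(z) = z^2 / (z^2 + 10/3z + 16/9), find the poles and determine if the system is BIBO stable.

Poles are roots of the denominator: z^2 + 10/3z + 16/9 = 0.
Quadratic formula: z = [-(10/3) +/- sqrt((10/3)^2 - 4*(16/9))] / 2
Discriminant = 100/9 - 64/9 = 4; sqrt = 2.
z = (-10/3 +/- 2) / 2 => z = -2/3 or z = -8/3.
|p1| = 8/3, |p2| = 2/3.
For BIBO stability, all poles must lie inside the unit circle (|p| < 1).
System is UNSTABLE since at least one |p| >= 1.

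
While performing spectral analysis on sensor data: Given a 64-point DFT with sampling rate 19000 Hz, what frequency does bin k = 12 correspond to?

The frequency of DFT bin k is: f_k = k * f_s / N
f_12 = 12 * 19000 / 64 = 7125/2 Hz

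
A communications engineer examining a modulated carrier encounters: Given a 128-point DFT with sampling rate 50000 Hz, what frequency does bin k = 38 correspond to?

The frequency of DFT bin k is: f_k = k * f_s / N
f_38 = 38 * 50000 / 128 = 59375/4 Hz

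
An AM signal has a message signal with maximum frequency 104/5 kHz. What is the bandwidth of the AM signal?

In AM (double-sideband), the bandwidth is twice the message frequency.
BW = 2 * f_m = 2 * 104/5 kHz = 208/5 kHz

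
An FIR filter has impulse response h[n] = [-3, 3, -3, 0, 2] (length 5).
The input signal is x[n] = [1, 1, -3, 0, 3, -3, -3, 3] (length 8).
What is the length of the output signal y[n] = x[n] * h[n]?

For linear convolution, the output length is:
len(y) = len(x) + len(h) - 1 = 8 + 5 - 1 = 12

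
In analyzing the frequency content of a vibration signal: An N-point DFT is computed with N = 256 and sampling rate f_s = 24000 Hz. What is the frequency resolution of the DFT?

DFT frequency resolution = f_s / N
= 24000 / 256 = 375/4 Hz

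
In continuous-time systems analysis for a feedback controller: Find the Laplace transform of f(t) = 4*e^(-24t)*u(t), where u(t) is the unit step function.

Standard Laplace transform pair:
e^(-at)*u(t) <-> 1/(s+a)
With a = 24: L{4*e^(-24t)*u(t)} = 4/(s+24), ROC: Re(s) > -24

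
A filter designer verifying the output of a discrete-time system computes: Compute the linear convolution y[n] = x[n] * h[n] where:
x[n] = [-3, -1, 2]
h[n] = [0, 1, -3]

y[n] = sum_k x[k]*h[n-k]. Output length = len(x) + len(h) - 1 = 3 + 3 - 1 = 5.
y[0] = -3*0 = 0
y[1] = -1*0 + -3*1 = -3
y[2] = 2*0 + -1*1 + -3*-3 = 8
y[3] = 2*1 + -1*-3 = 5
y[4] = 2*-3 = -6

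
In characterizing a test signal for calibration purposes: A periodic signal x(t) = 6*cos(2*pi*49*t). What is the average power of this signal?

Average power of A*cos(wt) is A^2/2.
P = 6^2 / 2 = 36/2 = 18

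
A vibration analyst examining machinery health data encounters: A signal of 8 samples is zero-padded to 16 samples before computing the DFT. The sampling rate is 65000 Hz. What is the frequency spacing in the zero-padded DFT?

Original DFT: N = 8, resolution = f_s/N = 65000/8 = 8125 Hz
Zero-padded DFT: N = 16, resolution = f_s/N = 65000/16 = 8125/2 Hz
Zero-padding interpolates the spectrum (finer frequency grid)
but does NOT improve the true spectral resolution (ability to resolve close frequencies).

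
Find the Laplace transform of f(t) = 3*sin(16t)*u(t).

Standard pair: sin(wt)*u(t) <-> w/(s^2+w^2)
With w = 16: L{3*sin(16t)*u(t)} = 48/(s^2+256)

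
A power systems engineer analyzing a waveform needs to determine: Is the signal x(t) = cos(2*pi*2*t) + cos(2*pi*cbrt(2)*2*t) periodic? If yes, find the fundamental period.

f1 = 2 Hz, f2 = 2*cbrt(2) Hz
Ratio f2/f1 = cbrt(2), which is irrational.
Since the frequency ratio is irrational, no common period exists.
The signal is not periodic.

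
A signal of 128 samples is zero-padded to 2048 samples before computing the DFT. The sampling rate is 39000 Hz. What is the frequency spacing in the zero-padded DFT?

Original DFT: N = 128, resolution = f_s/N = 39000/128 = 4875/16 Hz
Zero-padded DFT: N = 2048, resolution = f_s/N = 39000/2048 = 4875/256 Hz
Zero-padding interpolates the spectrum (finer frequency grid)
but does NOT improve the true spectral resolution (ability to resolve close frequencies).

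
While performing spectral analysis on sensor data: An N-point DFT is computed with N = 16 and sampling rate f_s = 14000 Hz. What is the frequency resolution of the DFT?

DFT frequency resolution = f_s / N
= 14000 / 16 = 875 Hz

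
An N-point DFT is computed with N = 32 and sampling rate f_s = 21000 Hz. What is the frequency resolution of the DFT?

DFT frequency resolution = f_s / N
= 21000 / 32 = 2625/4 Hz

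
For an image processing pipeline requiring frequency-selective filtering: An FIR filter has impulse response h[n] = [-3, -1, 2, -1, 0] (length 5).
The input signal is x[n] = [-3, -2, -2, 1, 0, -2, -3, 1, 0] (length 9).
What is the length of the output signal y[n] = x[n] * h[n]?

For linear convolution, the output length is:
len(y) = len(x) + len(h) - 1 = 9 + 5 - 1 = 13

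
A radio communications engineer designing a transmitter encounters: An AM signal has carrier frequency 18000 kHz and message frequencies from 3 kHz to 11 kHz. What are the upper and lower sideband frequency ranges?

Upper sideband (USB) = fc + [fm_low, fm_high] = 18000 + [3, 11] = [18003, 18011] kHz
Lower sideband (LSB) = fc - [fm_high, fm_low] = 18000 - [11, 3] = [17989, 17997] kHz
Total occupied spectrum: 17989 kHz to 18011 kHz (plus carrier at 18000 kHz)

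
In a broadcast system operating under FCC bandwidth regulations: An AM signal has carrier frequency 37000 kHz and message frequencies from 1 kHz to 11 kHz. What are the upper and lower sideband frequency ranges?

Upper sideband (USB) = fc + [fm_low, fm_high] = 37000 + [1, 11] = [37001, 37011] kHz
Lower sideband (LSB) = fc - [fm_high, fm_low] = 37000 - [11, 1] = [36989, 36999] kHz
Total occupied spectrum: 36989 kHz to 37011 kHz (plus carrier at 37000 kHz)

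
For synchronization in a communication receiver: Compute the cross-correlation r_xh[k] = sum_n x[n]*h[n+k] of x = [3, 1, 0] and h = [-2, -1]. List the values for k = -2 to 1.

Both sequences indexed from 0 and zero outside their support.
Lags with overlap: k = -2 to 1.
  r_xh[-2] = x[2]*h[0] = 0
  r_xh[-1] = x[1]*h[0] + x[2]*h[1] = -2
  r_xh[0] = x[0]*h[0] + x[1]*h[1] = -7
  r_xh[1] = x[0]*h[1] = -3
r_xh = [0, -2, -7, -3] (for k = -2, ..., 1)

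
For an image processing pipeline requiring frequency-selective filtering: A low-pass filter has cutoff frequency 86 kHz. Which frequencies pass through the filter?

A low-pass filter passes all frequencies below the cutoff frequency 86 kHz and attenuates higher frequencies.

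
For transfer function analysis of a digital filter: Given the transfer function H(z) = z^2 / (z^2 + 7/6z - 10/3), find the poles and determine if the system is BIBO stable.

Poles are roots of the denominator: z^2 + 7/6z - 10/3 = 0.
Quadratic formula: z = [-(7/6) +/- sqrt((7/6)^2 - 4*(-10/3))] / 2
Discriminant = 49/36 + 40/3 = 529/36; sqrt = 23/6.
z = (-7/6 +/- 23/6) / 2 => z = 4/3 or z = -5/2.
|p1| = 5/2, |p2| = 4/3.
For BIBO stability, all poles must lie inside the unit circle (|p| < 1).
System is UNSTABLE since at least one |p| >= 1.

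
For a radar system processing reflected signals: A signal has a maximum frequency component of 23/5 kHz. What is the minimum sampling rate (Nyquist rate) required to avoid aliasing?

By the Nyquist-Shannon sampling theorem,
the minimum sampling rate (Nyquist rate) must be at least 2 * f_max.
Nyquist rate = 2 * 23/5 kHz = 46/5 kHz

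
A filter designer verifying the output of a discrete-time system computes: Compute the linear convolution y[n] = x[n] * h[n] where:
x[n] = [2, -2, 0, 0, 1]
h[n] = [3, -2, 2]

y[n] = sum_k x[k]*h[n-k]. Output length = len(x) + len(h) - 1 = 5 + 3 - 1 = 7.
y[0] = 2*3 = 6
y[1] = -2*3 + 2*-2 = -10
y[2] = 0*3 + -2*-2 + 2*2 = 8
y[3] = 0*3 + 0*-2 + -2*2 = -4
y[4] = 1*3 + 0*-2 + 0*2 = 3
y[5] = 1*-2 + 0*2 = -2
y[6] = 1*2 = 2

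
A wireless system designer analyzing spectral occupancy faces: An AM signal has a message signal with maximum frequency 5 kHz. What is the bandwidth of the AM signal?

In AM (double-sideband), the bandwidth is twice the message frequency.
BW = 2 * f_m = 2 * 5 kHz = 10 kHz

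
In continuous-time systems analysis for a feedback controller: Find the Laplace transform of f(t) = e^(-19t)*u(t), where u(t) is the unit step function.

Standard Laplace transform pair:
e^(-at)*u(t) <-> 1/(s+a)
With a = 19: L{e^(-19t)*u(t)} = 1/(s+19), ROC: Re(s) > -19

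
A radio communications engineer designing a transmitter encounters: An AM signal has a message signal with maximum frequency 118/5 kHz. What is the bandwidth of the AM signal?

In AM (double-sideband), the bandwidth is twice the message frequency.
BW = 2 * f_m = 2 * 118/5 kHz = 236/5 kHz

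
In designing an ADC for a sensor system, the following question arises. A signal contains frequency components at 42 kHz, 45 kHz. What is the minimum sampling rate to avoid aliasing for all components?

The highest frequency component is f_max = 45 kHz.
Nyquist rate = 2 * f_max = 2 * 45 kHz = 90 kHz.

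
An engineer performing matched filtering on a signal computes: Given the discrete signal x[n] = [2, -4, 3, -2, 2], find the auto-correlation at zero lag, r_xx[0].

The auto-correlation at zero lag r_xx[0] equals the signal energy.
r_xx[0] = sum of x[n]^2 = 2^2 + (-4)^2 + 3^2 + (-2)^2 + 2^2
= 4 + 16 + 9 + 4 + 4 = 37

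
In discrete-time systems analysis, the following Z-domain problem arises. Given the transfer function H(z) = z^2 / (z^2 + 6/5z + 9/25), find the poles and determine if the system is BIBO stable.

Poles are roots of the denominator: z^2 + 6/5z + 9/25 = 0.
Quadratic formula: z = [-(6/5) +/- sqrt((6/5)^2 - 4*(9/25))] / 2
Discriminant = 36/25 - 36/25 = 0; sqrt = 0.
z = (-6/5 +/- 0) / 2 = -3/5 (repeated root).
|p1| = 3/5, |p2| = 3/5.
For BIBO stability, all poles must lie inside the unit circle (|p| < 1).
System is STABLE since both |p| < 1.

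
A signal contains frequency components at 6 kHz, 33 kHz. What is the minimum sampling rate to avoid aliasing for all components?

The highest frequency component is f_max = 33 kHz.
Nyquist rate = 2 * f_max = 2 * 33 kHz = 66 kHz.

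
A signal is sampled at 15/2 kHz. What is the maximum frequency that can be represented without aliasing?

The maximum frequency that can be represented without aliasing
is the Nyquist frequency: f_max = f_s / 2 = 15/2 kHz / 2 = 15/4 kHz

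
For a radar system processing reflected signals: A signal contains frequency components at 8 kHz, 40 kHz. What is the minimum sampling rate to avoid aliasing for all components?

The highest frequency component is f_max = 40 kHz.
Nyquist rate = 2 * f_max = 2 * 40 kHz = 80 kHz.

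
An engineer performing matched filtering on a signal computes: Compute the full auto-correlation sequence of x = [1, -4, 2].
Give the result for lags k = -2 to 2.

r_xx[k] = sum_m x[m]*x[m+k], indexed from 0, for k = -2 to 2:
  r_xx[-2] = x[2]*x[0] = 2
  r_xx[-1] = x[1]*x[0] + x[2]*x[1] = -12
  r_xx[0] = x[0]*x[0] + x[1]*x[1] + x[2]*x[2] = 21
  r_xx[1] = x[0]*x[1] + x[1]*x[2] = -12
  r_xx[2] = x[0]*x[2] = 2
r_xx = [2, -12, 21, -12, 2]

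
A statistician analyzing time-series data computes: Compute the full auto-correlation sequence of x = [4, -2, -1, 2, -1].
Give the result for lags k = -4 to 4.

r_xx[k] = sum_m x[m]*x[m+k], indexed from 0, for k = -4 to 4:
  r_xx[-4] = x[4]*x[0] = -4
  r_xx[-3] = x[3]*x[0] + x[4]*x[1] = 10
  r_xx[-2] = x[2]*x[0] + x[3]*x[1] + x[4]*x[2] = -7
  r_xx[-1] = x[1]*x[0] + x[2]*x[1] + x[3]*x[2] + x[4]*x[3] = -10
  r_xx[0] = x[0]*x[0] + x[1]*x[1] + x[2]*x[2] + x[3]*x[3] + x[4]*x[4] = 26
  r_xx[1] = x[0]*x[1] + x[1]*x[2] + x[2]*x[3] + x[3]*x[4] = -10
  r_xx[2] = x[0]*x[2] + x[1]*x[3] + x[2]*x[4] = -7
  r_xx[3] = x[0]*x[3] + x[1]*x[4] = 10
  r_xx[4] = x[0]*x[4] = -4
r_xx = [-4, 10, -7, -10, 26, -10, -7, 10, -4]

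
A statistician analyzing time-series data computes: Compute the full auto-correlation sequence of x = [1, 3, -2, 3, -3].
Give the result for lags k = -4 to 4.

r_xx[k] = sum_m x[m]*x[m+k], indexed from 0, for k = -4 to 4:
  r_xx[-4] = x[4]*x[0] = -3
  r_xx[-3] = x[3]*x[0] + x[4]*x[1] = -6
  r_xx[-2] = x[2]*x[0] + x[3]*x[1] + x[4]*x[2] = 13
  r_xx[-1] = x[1]*x[0] + x[2]*x[1] + x[3]*x[2] + x[4]*x[3] = -18
  r_xx[0] = x[0]*x[0] + x[1]*x[1] + x[2]*x[2] + x[3]*x[3] + x[4]*x[4] = 32
  r_xx[1] = x[0]*x[1] + x[1]*x[2] + x[2]*x[3] + x[3]*x[4] = -18
  r_xx[2] = x[0]*x[2] + x[1]*x[3] + x[2]*x[4] = 13
  r_xx[3] = x[0]*x[3] + x[1]*x[4] = -6
  r_xx[4] = x[0]*x[4] = -3
r_xx = [-3, -6, 13, -18, 32, -18, 13, -6, -3]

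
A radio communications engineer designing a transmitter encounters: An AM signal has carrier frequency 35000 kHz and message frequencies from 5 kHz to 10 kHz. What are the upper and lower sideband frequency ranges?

Upper sideband (USB) = fc + [fm_low, fm_high] = 35000 + [5, 10] = [35005, 35010] kHz
Lower sideband (LSB) = fc - [fm_high, fm_low] = 35000 - [10, 5] = [34990, 34995] kHz
Total occupied spectrum: 34990 kHz to 35010 kHz (plus carrier at 35000 kHz)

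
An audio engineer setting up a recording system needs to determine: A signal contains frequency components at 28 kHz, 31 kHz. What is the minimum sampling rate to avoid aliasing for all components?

The highest frequency component is f_max = 31 kHz.
Nyquist rate = 2 * f_max = 2 * 31 kHz = 62 kHz.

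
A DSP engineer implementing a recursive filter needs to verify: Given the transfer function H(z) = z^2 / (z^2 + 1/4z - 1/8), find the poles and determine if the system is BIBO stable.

Poles are roots of the denominator: z^2 + 1/4z - 1/8 = 0.
Quadratic formula: z = [-(1/4) +/- sqrt((1/4)^2 - 4*(-1/8))] / 2
Discriminant = 1/16 + 1/2 = 9/16; sqrt = 3/4.
z = (-1/4 +/- 3/4) / 2 => z = 1/4 or z = -1/2.
|p1| = 1/4, |p2| = 1/2.
For BIBO stability, all poles must lie inside the unit circle (|p| < 1).
System is STABLE since both |p| < 1.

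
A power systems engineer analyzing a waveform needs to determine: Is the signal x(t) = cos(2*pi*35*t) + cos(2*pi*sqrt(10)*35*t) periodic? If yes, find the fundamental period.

f1 = 35 Hz, f2 = 35*sqrt(10) Hz
Ratio f2/f1 = sqrt(10), which is irrational.
Since the frequency ratio is irrational, no common period exists.
The signal is not periodic.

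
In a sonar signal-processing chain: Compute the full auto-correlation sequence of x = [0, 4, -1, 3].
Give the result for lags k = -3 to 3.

r_xx[k] = sum_m x[m]*x[m+k], indexed from 0, for k = -3 to 3:
  r_xx[-3] = x[3]*x[0] = 0
  r_xx[-2] = x[2]*x[0] + x[3]*x[1] = 12
  r_xx[-1] = x[1]*x[0] + x[2]*x[1] + x[3]*x[2] = -7
  r_xx[0] = x[0]*x[0] + x[1]*x[1] + x[2]*x[2] + x[3]*x[3] = 26
  r_xx[1] = x[0]*x[1] + x[1]*x[2] + x[2]*x[3] = -7
  r_xx[2] = x[0]*x[2] + x[1]*x[3] = 12
  r_xx[3] = x[0]*x[3] = 0
r_xx = [0, 12, -7, 26, -7, 12, 0]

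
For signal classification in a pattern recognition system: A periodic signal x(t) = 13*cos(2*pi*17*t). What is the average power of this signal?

Average power of A*cos(wt) is A^2/2.
P = 13^2 / 2 = 169/2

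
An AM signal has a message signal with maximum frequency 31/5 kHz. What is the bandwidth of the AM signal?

In AM (double-sideband), the bandwidth is twice the message frequency.
BW = 2 * f_m = 2 * 31/5 kHz = 62/5 kHz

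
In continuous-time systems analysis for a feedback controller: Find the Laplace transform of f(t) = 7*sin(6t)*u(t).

Standard pair: sin(wt)*u(t) <-> w/(s^2+w^2)
With w = 6: L{7*sin(6t)*u(t)} = 42/(s^2+36)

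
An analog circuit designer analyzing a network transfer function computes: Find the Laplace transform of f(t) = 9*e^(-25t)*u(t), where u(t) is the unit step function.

Standard Laplace transform pair:
e^(-at)*u(t) <-> 1/(s+a)
With a = 25: L{9*e^(-25t)*u(t)} = 9/(s+25), ROC: Re(s) > -25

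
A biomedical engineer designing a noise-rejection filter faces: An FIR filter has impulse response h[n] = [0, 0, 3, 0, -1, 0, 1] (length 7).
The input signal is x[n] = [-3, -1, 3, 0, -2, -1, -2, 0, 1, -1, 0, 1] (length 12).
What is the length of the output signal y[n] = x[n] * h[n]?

For linear convolution, the output length is:
len(y) = len(x) + len(h) - 1 = 12 + 7 - 1 = 18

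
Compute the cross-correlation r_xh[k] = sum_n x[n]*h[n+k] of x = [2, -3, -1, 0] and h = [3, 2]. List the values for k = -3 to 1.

Both sequences indexed from 0 and zero outside their support.
Lags with overlap: k = -3 to 1.
  r_xh[-3] = x[3]*h[0] = 0
  r_xh[-2] = x[2]*h[0] + x[3]*h[1] = -3
  r_xh[-1] = x[1]*h[0] + x[2]*h[1] = -11
  r_xh[0] = x[0]*h[0] + x[1]*h[1] = 0
  r_xh[1] = x[0]*h[1] = 4
r_xh = [0, -3, -11, 0, 4] (for k = -3, ..., 1)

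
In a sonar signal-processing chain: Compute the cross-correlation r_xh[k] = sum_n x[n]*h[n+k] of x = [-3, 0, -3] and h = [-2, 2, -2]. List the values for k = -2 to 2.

Both sequences indexed from 0 and zero outside their support.
Lags with overlap: k = -2 to 2.
  r_xh[-2] = x[2]*h[0] = 6
  r_xh[-1] = x[1]*h[0] + x[2]*h[1] = -6
  r_xh[0] = x[0]*h[0] + x[1]*h[1] + x[2]*h[2] = 12
  r_xh[1] = x[0]*h[1] + x[1]*h[2] = -6
  r_xh[2] = x[0]*h[2] = 6
r_xh = [6, -6, 12, -6, 6] (for k = -2, ..., 2)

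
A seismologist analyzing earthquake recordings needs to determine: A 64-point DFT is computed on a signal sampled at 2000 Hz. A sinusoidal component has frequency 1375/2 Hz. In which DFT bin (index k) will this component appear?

DFT frequency resolution = f_s/N = 2000/64 = 125/4 Hz
Bin index k = f_signal / resolution = 1375/2 / 125/4 = 22
The signal frequency 1375/2 Hz falls in DFT bin k = 22.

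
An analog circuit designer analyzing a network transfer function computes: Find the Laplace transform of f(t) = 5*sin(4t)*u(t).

Standard pair: sin(wt)*u(t) <-> w/(s^2+w^2)
With w = 4: L{5*sin(4t)*u(t)} = 20/(s^2+16)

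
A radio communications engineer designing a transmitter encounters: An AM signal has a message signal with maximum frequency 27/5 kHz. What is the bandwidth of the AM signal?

In AM (double-sideband), the bandwidth is twice the message frequency.
BW = 2 * f_m = 2 * 27/5 kHz = 54/5 kHz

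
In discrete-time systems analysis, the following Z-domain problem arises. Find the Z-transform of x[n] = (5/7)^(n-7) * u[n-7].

Time-shifting property: if X(z) = Z{x[n]}, then Z{x[n-d]} = z^(-d) * X(z)
X(z) = z/(z - 5/7) for x[n] = (5/7)^n * u[n]
Z{x[n-7]} = z^(-7) * z/(z - 5/7) = z^(-6)/(z - 5/7)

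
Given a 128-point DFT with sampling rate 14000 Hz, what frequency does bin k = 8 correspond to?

The frequency of DFT bin k is: f_k = k * f_s / N
f_8 = 8 * 14000 / 128 = 875 Hz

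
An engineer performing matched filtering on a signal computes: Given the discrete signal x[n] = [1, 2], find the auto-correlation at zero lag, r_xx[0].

The auto-correlation at zero lag r_xx[0] equals the signal energy.
r_xx[0] = sum of x[n]^2 = 1^2 + 2^2
= 1 + 4 = 5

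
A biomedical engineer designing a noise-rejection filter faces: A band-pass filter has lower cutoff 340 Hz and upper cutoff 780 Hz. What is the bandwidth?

Bandwidth = f_high - f_low
= 780 Hz - 340 Hz = 440 Hz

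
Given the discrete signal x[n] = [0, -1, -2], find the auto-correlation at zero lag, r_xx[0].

The auto-correlation at zero lag r_xx[0] equals the signal energy.
r_xx[0] = sum of x[n]^2 = 0^2 + (-1)^2 + (-2)^2
= 0 + 1 + 4 = 5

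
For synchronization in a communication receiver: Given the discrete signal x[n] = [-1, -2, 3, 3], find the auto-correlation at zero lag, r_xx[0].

The auto-correlation at zero lag r_xx[0] equals the signal energy.
r_xx[0] = sum of x[n]^2 = (-1)^2 + (-2)^2 + 3^2 + 3^2
= 1 + 4 + 9 + 9 = 23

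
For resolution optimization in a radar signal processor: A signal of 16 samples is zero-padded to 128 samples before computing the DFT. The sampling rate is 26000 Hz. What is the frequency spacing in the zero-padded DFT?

Original DFT: N = 16, resolution = f_s/N = 26000/16 = 1625 Hz
Zero-padded DFT: N = 128, resolution = f_s/N = 26000/128 = 1625/8 Hz
Zero-padding interpolates the spectrum (finer frequency grid)
but does NOT improve the true spectral resolution (ability to resolve close frequencies).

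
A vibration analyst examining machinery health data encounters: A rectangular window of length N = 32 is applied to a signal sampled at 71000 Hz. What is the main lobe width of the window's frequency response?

For a rectangular window of length N,
the main lobe width in frequency is 2*f_s/N.
= 2*71000/32 = 8875/2 Hz
This determines the minimum frequency separation for resolving two sinusoids.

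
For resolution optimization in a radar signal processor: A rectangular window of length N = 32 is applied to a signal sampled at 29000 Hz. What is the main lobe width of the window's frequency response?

For a rectangular window of length N,
the main lobe width in frequency is 2*f_s/N.
= 2*29000/32 = 3625/2 Hz
This determines the minimum frequency separation for resolving two sinusoids.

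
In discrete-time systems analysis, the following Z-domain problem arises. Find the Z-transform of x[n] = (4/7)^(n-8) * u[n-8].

Time-shifting property: if X(z) = Z{x[n]}, then Z{x[n-d]} = z^(-d) * X(z)
X(z) = z/(z - 4/7) for x[n] = (4/7)^n * u[n]
Z{x[n-8]} = z^(-8) * z/(z - 4/7) = z^(-7)/(z - 4/7)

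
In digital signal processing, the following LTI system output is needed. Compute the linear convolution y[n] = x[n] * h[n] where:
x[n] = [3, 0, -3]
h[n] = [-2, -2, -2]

y[n] = sum_k x[k]*h[n-k]. Output length = len(x) + len(h) - 1 = 3 + 3 - 1 = 5.
y[0] = 3*-2 = -6
y[1] = 0*-2 + 3*-2 = -6
y[2] = -3*-2 + 0*-2 + 3*-2 = 0
y[3] = -3*-2 + 0*-2 = 6
y[4] = -3*-2 = 6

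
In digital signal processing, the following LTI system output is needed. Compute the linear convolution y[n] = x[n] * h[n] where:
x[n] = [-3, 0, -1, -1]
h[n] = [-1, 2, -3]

y[n] = sum_k x[k]*h[n-k]. Output length = len(x) + len(h) - 1 = 4 + 3 - 1 = 6.
y[0] = -3*-1 = 3
y[1] = 0*-1 + -3*2 = -6
y[2] = -1*-1 + 0*2 + -3*-3 = 10
y[3] = -1*-1 + -1*2 + 0*-3 = -1
y[4] = -1*2 + -1*-3 = 1
y[5] = -1*-3 = 3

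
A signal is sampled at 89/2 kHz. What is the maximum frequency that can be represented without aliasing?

The maximum frequency that can be represented without aliasing
is the Nyquist frequency: f_max = f_s / 2 = 89/2 kHz / 2 = 89/4 kHz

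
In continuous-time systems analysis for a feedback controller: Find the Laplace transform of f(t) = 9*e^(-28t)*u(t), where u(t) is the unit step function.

Standard Laplace transform pair:
e^(-at)*u(t) <-> 1/(s+a)
With a = 28: L{9*e^(-28t)*u(t)} = 9/(s+28), ROC: Re(s) > -28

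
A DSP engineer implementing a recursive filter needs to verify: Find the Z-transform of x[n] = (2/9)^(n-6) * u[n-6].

Time-shifting property: if X(z) = Z{x[n]}, then Z{x[n-d]} = z^(-d) * X(z)
X(z) = z/(z - 2/9) for x[n] = (2/9)^n * u[n]
Z{x[n-6]} = z^(-6) * z/(z - 2/9) = z^(-5)/(z - 2/9)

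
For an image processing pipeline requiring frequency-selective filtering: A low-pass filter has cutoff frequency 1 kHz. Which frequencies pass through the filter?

A low-pass filter passes all frequencies below the cutoff frequency 1 kHz and attenuates higher frequencies.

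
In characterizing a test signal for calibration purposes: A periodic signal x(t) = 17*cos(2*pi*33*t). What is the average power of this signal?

Average power of A*cos(wt) is A^2/2.
P = 17^2 / 2 = 289/2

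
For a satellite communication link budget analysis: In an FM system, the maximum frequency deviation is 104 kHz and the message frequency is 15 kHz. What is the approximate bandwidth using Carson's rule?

Carson's rule: BW = 2*(delta_f + f_m)
= 2*(104 + 15) kHz = 238 kHz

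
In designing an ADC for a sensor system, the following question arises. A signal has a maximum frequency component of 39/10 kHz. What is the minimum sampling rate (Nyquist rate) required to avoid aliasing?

By the Nyquist-Shannon sampling theorem,
the minimum sampling rate (Nyquist rate) must be at least 2 * f_max.
Nyquist rate = 2 * 39/10 kHz = 39/5 kHz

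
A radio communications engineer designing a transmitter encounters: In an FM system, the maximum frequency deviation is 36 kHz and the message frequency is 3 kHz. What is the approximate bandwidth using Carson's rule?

Carson's rule: BW = 2*(delta_f + f_m)
= 2*(36 + 3) kHz = 78 kHz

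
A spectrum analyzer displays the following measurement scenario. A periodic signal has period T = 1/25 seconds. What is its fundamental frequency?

The fundamental frequency is the reciprocal of the period.
f = 1/T = 1/(1/25) = 25 Hz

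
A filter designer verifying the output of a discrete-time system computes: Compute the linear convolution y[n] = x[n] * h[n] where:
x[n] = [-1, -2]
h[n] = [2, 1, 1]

y[n] = sum_k x[k]*h[n-k]. Output length = len(x) + len(h) - 1 = 2 + 3 - 1 = 4.
y[0] = -1*2 = -2
y[1] = -2*2 + -1*1 = -5
y[2] = -2*1 + -1*1 = -3
y[3] = -2*1 = -2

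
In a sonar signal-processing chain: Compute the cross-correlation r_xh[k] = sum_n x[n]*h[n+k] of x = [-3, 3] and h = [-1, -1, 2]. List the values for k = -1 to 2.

Both sequences indexed from 0 and zero outside their support.
Lags with overlap: k = -1 to 2.
  r_xh[-1] = x[1]*h[0] = -3
  r_xh[0] = x[0]*h[0] + x[1]*h[1] = 0
  r_xh[1] = x[0]*h[1] + x[1]*h[2] = 9
  r_xh[2] = x[0]*h[2] = -6
r_xh = [-3, 0, 9, -6] (for k = -1, ..., 2)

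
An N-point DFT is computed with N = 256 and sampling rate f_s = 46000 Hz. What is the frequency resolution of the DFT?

DFT frequency resolution = f_s / N
= 46000 / 256 = 2875/16 Hz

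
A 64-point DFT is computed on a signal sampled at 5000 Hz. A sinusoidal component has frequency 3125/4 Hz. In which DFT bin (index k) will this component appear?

DFT frequency resolution = f_s/N = 5000/64 = 625/8 Hz
Bin index k = f_signal / resolution = 3125/4 / 625/8 = 10
The signal frequency 3125/4 Hz falls in DFT bin k = 10.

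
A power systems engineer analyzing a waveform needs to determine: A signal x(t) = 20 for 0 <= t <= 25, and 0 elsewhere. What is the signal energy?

Energy = integral of |x(t)|^2 dt over the signal duration
= 20^2 * 25 = 400 * 25 = 10000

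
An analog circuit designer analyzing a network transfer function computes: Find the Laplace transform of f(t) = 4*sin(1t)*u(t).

Standard pair: sin(wt)*u(t) <-> w/(s^2+w^2)
With w = 1: L{4*sin(1t)*u(t)} = 4/(s^2+1)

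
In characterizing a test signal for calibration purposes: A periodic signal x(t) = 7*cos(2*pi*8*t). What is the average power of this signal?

Average power of A*cos(wt) is A^2/2.
P = 7^2 / 2 = 49/2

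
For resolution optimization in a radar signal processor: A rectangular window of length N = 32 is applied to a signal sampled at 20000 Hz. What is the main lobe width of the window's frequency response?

For a rectangular window of length N,
the main lobe width in frequency is 2*f_s/N.
= 2*20000/32 = 1250 Hz
This determines the minimum frequency separation for resolving two sinusoids.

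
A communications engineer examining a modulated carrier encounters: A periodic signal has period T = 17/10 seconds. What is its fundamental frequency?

The fundamental frequency is the reciprocal of the period.
f = 1/T = 1/(17/10) = 10/17 Hz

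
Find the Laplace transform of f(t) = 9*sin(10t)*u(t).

Standard pair: sin(wt)*u(t) <-> w/(s^2+w^2)
With w = 10: L{9*sin(10t)*u(t)} = 90/(s^2+100)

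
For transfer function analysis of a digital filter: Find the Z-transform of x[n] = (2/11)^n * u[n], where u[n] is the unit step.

The Z-transform of a^n * u[n] is z/(z-a) for |z| > |a|.
Here a = 2/11, so X(z) = z/(z - (2/11)) = 11z/(11z - 2)
ROC: |z| > 2/11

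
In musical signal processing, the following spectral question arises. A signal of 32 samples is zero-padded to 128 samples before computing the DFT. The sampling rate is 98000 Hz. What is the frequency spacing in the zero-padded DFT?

Original DFT: N = 32, resolution = f_s/N = 98000/32 = 6125/2 Hz
Zero-padded DFT: N = 128, resolution = f_s/N = 98000/128 = 6125/8 Hz
Zero-padding interpolates the spectrum (finer frequency grid)
but does NOT improve the true spectral resolution (ability to resolve close frequencies).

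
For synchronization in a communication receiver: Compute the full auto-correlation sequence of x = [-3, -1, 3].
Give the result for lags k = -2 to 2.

r_xx[k] = sum_m x[m]*x[m+k], indexed from 0, for k = -2 to 2:
  r_xx[-2] = x[2]*x[0] = -9
  r_xx[-1] = x[1]*x[0] + x[2]*x[1] = 0
  r_xx[0] = x[0]*x[0] + x[1]*x[1] + x[2]*x[2] = 19
  r_xx[1] = x[0]*x[1] + x[1]*x[2] = 0
  r_xx[2] = x[0]*x[2] = -9
r_xx = [-9, 0, 19, 0, -9]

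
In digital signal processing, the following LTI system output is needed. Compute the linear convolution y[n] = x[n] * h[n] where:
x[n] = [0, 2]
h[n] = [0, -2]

y[n] = sum_k x[k]*h[n-k]. Output length = len(x) + len(h) - 1 = 2 + 2 - 1 = 3.
y[0] = 0*0 = 0
y[1] = 2*0 + 0*-2 = 0
y[2] = 2*-2 = -4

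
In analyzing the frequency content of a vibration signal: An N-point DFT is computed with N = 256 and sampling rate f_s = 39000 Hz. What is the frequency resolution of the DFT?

DFT frequency resolution = f_s / N
= 39000 / 256 = 4875/32 Hz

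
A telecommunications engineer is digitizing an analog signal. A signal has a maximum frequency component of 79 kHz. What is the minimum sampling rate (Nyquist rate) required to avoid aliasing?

By the Nyquist-Shannon sampling theorem,
the minimum sampling rate (Nyquist rate) must be at least 2 * f_max.
Nyquist rate = 2 * 79 kHz = 158 kHz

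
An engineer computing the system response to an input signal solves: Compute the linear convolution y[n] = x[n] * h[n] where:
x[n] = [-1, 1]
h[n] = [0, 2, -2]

y[n] = sum_k x[k]*h[n-k]. Output length = len(x) + len(h) - 1 = 2 + 3 - 1 = 4.
y[0] = -1*0 = 0
y[1] = 1*0 + -1*2 = -2
y[2] = 1*2 + -1*-2 = 4
y[3] = 1*-2 = -2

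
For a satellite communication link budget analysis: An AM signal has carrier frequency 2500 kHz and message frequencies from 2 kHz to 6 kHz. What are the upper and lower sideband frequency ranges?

Upper sideband (USB) = fc + [fm_low, fm_high] = 2500 + [2, 6] = [2502, 2506] kHz
Lower sideband (LSB) = fc - [fm_high, fm_low] = 2500 - [6, 2] = [2494, 2498] kHz
Total occupied spectrum: 2494 kHz to 2506 kHz (plus carrier at 2500 kHz)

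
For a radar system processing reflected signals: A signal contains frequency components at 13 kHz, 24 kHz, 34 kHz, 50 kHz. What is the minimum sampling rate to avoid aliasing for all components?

The highest frequency component is f_max = 50 kHz.
Nyquist rate = 2 * f_max = 2 * 50 kHz = 100 kHz.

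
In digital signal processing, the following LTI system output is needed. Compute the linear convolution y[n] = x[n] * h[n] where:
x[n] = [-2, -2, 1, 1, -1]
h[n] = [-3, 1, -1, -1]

y[n] = sum_k x[k]*h[n-k]. Output length = len(x) + len(h) - 1 = 5 + 4 - 1 = 8.
y[0] = -2*-3 = 6
y[1] = -2*-3 + -2*1 = 4
y[2] = 1*-3 + -2*1 + -2*-1 = -3
y[3] = 1*-3 + 1*1 + -2*-1 + -2*-1 = 2
y[4] = -1*-3 + 1*1 + 1*-1 + -2*-1 = 5
y[5] = -1*1 + 1*-1 + 1*-1 = -3
y[6] = -1*-1 + 1*-1 = 0
y[7] = -1*-1 = 1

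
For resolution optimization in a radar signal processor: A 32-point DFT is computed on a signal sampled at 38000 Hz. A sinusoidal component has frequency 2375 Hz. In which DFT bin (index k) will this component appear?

DFT frequency resolution = f_s/N = 38000/32 = 2375/2 Hz
Bin index k = f_signal / resolution = 2375 / 2375/2 = 2
The signal frequency 2375 Hz falls in DFT bin k = 2.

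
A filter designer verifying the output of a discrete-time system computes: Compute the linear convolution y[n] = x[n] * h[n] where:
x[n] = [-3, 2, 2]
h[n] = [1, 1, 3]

y[n] = sum_k x[k]*h[n-k]. Output length = len(x) + len(h) - 1 = 3 + 3 - 1 = 5.
y[0] = -3*1 = -3
y[1] = 2*1 + -3*1 = -1
y[2] = 2*1 + 2*1 + -3*3 = -5
y[3] = 2*1 + 2*3 = 8
y[4] = 2*3 = 6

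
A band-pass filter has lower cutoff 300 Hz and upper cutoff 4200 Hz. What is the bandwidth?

Bandwidth = f_high - f_low
= 4200 Hz - 300 Hz = 3900 Hz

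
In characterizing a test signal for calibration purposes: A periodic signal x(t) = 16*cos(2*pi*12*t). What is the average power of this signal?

Average power of A*cos(wt) is A^2/2.
P = 16^2 / 2 = 256/2 = 128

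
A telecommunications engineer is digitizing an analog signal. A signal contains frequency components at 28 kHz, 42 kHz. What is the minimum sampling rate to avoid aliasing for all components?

The highest frequency component is f_max = 42 kHz.
Nyquist rate = 2 * f_max = 2 * 42 kHz = 84 kHz.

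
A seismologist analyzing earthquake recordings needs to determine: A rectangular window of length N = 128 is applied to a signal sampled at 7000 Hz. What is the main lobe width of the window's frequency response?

For a rectangular window of length N,
the main lobe width in frequency is 2*f_s/N.
= 2*7000/128 = 875/8 Hz
This determines the minimum frequency separation for resolving two sinusoids.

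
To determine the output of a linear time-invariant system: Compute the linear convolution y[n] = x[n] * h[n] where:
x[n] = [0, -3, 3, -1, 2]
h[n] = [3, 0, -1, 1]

y[n] = sum_k x[k]*h[n-k]. Output length = len(x) + len(h) - 1 = 5 + 4 - 1 = 8.
y[0] = 0*3 = 0
y[1] = -3*3 + 0*0 = -9
y[2] = 3*3 + -3*0 + 0*-1 = 9
y[3] = -1*3 + 3*0 + -3*-1 + 0*1 = 0
y[4] = 2*3 + -1*0 + 3*-1 + -3*1 = 0
y[5] = 2*0 + -1*-1 + 3*1 = 4
y[6] = 2*-1 + -1*1 = -3
y[7] = 2*1 = 2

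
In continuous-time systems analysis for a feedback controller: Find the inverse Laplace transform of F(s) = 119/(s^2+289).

Standard pair: w/(s^2+w^2) <-> sin(wt)*u(t)
Recognize w^2 = 289, so w = 17; numerator 119 = 7*17.
f(t) = 7*sin(17t)*u(t)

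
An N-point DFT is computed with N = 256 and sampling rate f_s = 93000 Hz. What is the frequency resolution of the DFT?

DFT frequency resolution = f_s / N
= 93000 / 256 = 11625/32 Hz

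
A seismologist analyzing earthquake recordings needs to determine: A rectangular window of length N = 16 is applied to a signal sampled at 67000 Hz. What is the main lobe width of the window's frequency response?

For a rectangular window of length N,
the main lobe width in frequency is 2*f_s/N.
= 2*67000/16 = 8375 Hz
This determines the minimum frequency separation for resolving two sinusoids.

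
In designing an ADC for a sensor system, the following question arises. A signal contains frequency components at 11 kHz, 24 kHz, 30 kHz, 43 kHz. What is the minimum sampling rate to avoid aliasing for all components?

The highest frequency component is f_max = 43 kHz.
Nyquist rate = 2 * f_max = 2 * 43 kHz = 86 kHz.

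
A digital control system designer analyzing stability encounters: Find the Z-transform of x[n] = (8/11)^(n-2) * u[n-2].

Time-shifting property: if X(z) = Z{x[n]}, then Z{x[n-d]} = z^(-d) * X(z)
X(z) = z/(z - 8/11) for x[n] = (8/11)^n * u[n]
Z{x[n-2]} = z^(-2) * z/(z - 8/11) = z^(-1)/(z - 8/11)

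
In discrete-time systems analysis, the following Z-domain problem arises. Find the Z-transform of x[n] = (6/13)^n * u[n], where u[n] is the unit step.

The Z-transform of a^n * u[n] is z/(z-a) for |z| > |a|.
Here a = 6/13, so X(z) = z/(z - (6/13)) = 13z/(13z - 6)
ROC: |z| > 6/13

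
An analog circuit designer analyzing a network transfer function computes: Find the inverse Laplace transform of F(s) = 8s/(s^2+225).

Standard pair: s/(s^2+w^2) <-> cos(wt)*u(t)
With k=8, w=15: f(t) = 8*cos(15t)*u(t)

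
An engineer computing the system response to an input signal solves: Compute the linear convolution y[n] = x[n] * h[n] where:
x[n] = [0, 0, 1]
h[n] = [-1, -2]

y[n] = sum_k x[k]*h[n-k]. Output length = len(x) + len(h) - 1 = 3 + 2 - 1 = 4.
y[0] = 0*-1 = 0
y[1] = 0*-1 + 0*-2 = 0
y[2] = 1*-1 + 0*-2 = -1
y[3] = 1*-2 = -2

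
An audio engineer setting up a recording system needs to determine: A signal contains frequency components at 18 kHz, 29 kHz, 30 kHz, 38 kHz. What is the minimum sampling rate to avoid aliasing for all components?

The highest frequency component is f_max = 38 kHz.
Nyquist rate = 2 * f_max = 2 * 38 kHz = 76 kHz.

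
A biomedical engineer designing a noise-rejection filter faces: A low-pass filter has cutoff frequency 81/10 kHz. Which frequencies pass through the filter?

A low-pass filter passes all frequencies below the cutoff frequency 81/10 kHz and attenuates higher frequencies.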